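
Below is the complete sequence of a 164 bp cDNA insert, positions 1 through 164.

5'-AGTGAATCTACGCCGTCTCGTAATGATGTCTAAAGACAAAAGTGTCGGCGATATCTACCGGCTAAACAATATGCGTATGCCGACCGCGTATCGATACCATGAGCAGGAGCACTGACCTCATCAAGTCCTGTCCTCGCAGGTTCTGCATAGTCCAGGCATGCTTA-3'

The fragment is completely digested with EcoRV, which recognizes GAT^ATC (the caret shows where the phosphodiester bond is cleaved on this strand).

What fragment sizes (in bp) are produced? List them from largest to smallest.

112, 52 bp

The EcoRV site (GATATC) starts at position 50.
EcoRV cuts after base 3 of each site, so after position 52.
Linear molecule, 1 cut → 2 fragments:
  1–52 → 52 bp
  53–164 → 112 bp
Sorted largest to smallest: 112, 52 bp.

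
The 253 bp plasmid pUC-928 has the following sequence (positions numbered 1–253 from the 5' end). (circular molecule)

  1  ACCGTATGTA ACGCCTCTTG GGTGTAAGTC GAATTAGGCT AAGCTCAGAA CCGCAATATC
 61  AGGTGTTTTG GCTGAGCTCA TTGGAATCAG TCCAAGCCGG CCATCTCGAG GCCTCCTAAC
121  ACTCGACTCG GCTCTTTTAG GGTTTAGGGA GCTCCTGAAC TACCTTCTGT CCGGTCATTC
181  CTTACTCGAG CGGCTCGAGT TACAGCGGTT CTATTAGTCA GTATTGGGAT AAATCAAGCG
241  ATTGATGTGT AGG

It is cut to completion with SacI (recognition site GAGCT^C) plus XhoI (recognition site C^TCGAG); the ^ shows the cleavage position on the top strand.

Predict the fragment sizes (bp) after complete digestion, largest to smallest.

137, 48, 32, 27, 9 bp

SacI sites (GAGCTC) start at positions 74, 149.
SacI cuts after base 5 of each site (before the last base), so after positions 78, 153.
XhoI sites (CTCGAG) start at positions 105, 185, 194.
XhoI cuts after the first base of each site, so after positions 105, 185, 194.
Combined cut positions: 78, 105, 153, 185, 194.
Circular molecule, 5 cuts → 5 fragments:
  79–105 → 27 bp
  106–153 → 48 bp
  154–185 → 32 bp
  186–194 → 9 bp
  195–253 then 1–78 → 59 + 78 = 137 bp
Sorted largest to smallest: 137, 48, 32, 27, 9 bp.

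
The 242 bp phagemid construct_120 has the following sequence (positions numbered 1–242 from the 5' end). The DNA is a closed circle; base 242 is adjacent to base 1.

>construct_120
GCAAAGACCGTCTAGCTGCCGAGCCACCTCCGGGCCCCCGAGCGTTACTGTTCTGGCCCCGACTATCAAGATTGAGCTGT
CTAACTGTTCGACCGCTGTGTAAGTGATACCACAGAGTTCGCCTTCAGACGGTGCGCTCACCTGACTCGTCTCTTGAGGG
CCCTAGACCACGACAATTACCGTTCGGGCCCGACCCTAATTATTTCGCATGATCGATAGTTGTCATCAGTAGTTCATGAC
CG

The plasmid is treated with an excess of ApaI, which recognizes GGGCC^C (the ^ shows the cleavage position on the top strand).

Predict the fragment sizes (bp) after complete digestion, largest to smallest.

126, 88, 28 bp

ApaI sites (GGGCCC) start at positions 32, 158, 186.
ApaI cuts after base 5 of each site (before the last base), so after positions 36, 162, 190.
Circular molecule, 3 cuts → 3 fragments:
  37–162 → 126 bp
  163–190 → 28 bp
  191–242 then 1–36 → 52 + 36 = 88 bp
Sorted largest to smallest: 126, 88, 28 bp.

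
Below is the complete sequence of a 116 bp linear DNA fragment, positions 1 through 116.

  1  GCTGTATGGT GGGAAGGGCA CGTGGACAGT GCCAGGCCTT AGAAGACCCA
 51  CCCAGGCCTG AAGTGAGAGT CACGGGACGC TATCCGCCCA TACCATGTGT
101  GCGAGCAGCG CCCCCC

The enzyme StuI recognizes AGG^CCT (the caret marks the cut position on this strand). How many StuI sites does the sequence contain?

AGGCCT occurs starting at positions 34, 54.
StuI cuts at 2 sites.

2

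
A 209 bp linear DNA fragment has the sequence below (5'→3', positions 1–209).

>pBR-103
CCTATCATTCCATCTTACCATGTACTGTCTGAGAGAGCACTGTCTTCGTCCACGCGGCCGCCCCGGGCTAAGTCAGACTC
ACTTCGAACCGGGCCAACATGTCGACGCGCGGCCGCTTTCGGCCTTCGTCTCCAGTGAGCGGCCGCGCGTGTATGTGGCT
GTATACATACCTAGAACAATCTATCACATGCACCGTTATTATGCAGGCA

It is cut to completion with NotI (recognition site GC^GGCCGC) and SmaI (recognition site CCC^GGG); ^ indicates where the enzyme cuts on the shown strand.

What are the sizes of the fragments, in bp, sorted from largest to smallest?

NotI sites (GCGGCCGC) start at positions 54, 109, 139.
NotI cuts after base 2 of each site, so after positions 55, 110, 140.
The SmaI site (CCCGGG) starts at position 62.
SmaI cuts after base 3 of each site, so after position 64.
Combined cut positions: 55, 64, 110, 140.
Linear molecule, 4 cuts → 5 fragments:
  1–55 → 55 bp
  56–64 → 9 bp
  65–110 → 46 bp
  111–140 → 30 bp
  141–209 → 69 bp
Sorted largest to smallest: 69, 55, 46, 30, 9 bp.

69, 55, 46, 30, 9 bp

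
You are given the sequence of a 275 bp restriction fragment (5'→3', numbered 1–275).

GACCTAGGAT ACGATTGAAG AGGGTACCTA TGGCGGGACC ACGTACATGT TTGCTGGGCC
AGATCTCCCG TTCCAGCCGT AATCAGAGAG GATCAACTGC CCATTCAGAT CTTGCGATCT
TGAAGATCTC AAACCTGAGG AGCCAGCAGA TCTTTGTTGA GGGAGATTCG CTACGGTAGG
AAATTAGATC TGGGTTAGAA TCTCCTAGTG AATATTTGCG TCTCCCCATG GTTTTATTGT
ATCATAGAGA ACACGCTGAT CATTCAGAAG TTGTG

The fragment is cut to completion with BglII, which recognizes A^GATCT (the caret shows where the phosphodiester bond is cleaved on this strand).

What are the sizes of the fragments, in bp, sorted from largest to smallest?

BglII sites (AGATCT) start at positions 61, 107, 124, 148, 186.
BglII cuts after the first base of each site, so after positions 61, 107, 124, 148, 186.
Linear molecule, 5 cuts → 6 fragments:
  1–61 → 61 bp
  62–107 → 46 bp
  108–124 → 17 bp
  125–148 → 24 bp
  149–186 → 38 bp
  187–275 → 89 bp
Sorted largest to smallest: 89, 61, 46, 38, 24, 17 bp.

89, 61, 46, 38, 24, 17 bp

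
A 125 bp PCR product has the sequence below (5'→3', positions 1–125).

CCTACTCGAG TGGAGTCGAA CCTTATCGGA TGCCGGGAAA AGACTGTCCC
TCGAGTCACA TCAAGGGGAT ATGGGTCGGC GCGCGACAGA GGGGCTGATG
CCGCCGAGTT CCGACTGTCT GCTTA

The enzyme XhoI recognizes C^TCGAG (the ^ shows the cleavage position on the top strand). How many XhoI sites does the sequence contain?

2

CTCGAG occurs starting at positions 5, 50.
XhoI cuts at 2 sites.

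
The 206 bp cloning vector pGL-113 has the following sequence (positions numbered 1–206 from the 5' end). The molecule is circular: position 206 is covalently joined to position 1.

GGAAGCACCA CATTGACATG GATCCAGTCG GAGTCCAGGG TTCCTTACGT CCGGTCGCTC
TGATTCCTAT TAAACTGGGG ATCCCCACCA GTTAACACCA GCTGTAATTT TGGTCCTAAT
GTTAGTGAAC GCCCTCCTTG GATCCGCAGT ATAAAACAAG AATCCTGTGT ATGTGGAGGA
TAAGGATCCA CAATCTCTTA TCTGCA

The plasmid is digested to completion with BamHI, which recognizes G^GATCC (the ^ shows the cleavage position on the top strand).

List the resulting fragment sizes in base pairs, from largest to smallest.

BamHI sites (GGATCC) start at positions 20, 79, 140, 184.
BamHI cuts after the first base of each site, so after positions 20, 79, 140, 184.
Circular molecule, 4 cuts → 4 fragments:
  21–79 → 59 bp
  80–140 → 61 bp
  141–184 → 44 bp
  185–206 then 1–20 → 22 + 20 = 42 bp
Sorted largest to smallest: 61, 59, 44, 42 bp.

61, 59, 44, 42 bp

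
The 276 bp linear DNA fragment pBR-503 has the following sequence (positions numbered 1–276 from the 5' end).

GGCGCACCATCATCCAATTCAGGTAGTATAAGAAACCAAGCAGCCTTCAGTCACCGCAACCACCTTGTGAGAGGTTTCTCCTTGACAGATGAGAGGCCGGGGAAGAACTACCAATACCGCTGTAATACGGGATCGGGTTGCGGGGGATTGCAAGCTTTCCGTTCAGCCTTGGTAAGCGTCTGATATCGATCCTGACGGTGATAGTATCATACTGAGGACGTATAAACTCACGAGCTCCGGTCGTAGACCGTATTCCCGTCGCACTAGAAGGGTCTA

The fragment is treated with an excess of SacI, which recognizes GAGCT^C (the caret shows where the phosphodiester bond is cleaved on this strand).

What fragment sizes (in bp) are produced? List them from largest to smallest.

236, 40 bp

The SacI site (GAGCTC) starts at position 232.
SacI cuts after base 5 of each site (before the last base), so after position 236.
Linear molecule, 1 cut → 2 fragments:
  1–236 → 236 bp
  237–276 → 40 bp
Sorted largest to smallest: 236, 40 bp.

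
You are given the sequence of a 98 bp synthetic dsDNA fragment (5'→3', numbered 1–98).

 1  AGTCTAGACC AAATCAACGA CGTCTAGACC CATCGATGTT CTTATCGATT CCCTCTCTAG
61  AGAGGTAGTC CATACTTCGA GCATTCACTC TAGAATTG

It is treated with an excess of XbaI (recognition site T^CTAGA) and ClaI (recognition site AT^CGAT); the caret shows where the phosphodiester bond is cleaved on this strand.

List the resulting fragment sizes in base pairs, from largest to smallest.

XbaI sites (TCTAGA) start at positions 3, 23, 56, 89.
XbaI cuts after the first base of each site, so after positions 3, 23, 56, 89.
ClaI sites (ATCGAT) start at positions 32, 44.
ClaI cuts after base 2 of each site, so after positions 33, 45.
Combined cut positions: 3, 23, 33, 45, 56, 89.
Linear molecule, 6 cuts → 7 fragments:
  1–3 → 3 bp
  4–23 → 20 bp
  24–33 → 10 bp
  34–45 → 12 bp
  46–56 → 11 bp
  57–89 → 33 bp
  90–98 → 9 bp
Sorted largest to smallest: 33, 20, 12, 11, 10, 9, 3 bp.

33, 20, 12, 11, 10, 9, 3 bp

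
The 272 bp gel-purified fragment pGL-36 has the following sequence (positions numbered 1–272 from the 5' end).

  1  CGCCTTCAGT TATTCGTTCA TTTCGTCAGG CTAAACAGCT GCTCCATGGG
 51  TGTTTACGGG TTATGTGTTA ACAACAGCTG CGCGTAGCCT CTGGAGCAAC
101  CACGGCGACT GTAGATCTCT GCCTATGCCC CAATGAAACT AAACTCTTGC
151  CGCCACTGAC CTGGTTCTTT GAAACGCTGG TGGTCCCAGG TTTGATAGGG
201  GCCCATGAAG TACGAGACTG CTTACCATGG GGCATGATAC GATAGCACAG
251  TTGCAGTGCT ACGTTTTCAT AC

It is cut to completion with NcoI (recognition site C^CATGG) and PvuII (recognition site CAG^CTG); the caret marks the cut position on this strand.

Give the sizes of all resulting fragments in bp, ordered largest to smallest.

148, 47, 38, 33, 6 bp

NcoI sites (CCATGG) start at positions 44, 225.
NcoI cuts after the first base of each site, so after positions 44, 225.
PvuII sites (CAGCTG) start at positions 36, 75.
PvuII cuts after base 3 of each site, so after positions 38, 77.
Combined cut positions: 38, 44, 77, 225.
Linear molecule, 4 cuts → 5 fragments:
  1–38 → 38 bp
  39–44 → 6 bp
  45–77 → 33 bp
  78–225 → 148 bp
  226–272 → 47 bp
Sorted largest to smallest: 148, 47, 38, 33, 6 bp.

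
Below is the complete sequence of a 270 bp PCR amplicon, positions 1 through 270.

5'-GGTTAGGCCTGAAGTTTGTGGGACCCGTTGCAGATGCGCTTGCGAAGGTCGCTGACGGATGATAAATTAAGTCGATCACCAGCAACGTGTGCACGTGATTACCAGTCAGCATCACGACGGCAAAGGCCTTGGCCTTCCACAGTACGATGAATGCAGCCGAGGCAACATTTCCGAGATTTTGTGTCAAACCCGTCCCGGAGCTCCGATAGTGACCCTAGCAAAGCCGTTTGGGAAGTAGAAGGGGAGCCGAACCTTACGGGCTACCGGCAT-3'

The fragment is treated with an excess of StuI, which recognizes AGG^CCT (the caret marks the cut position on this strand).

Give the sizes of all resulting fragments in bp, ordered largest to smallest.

StuI sites (AGGCCT) start at positions 5, 124.
StuI cuts after base 3 of each site, so after positions 7, 126.
Linear molecule, 2 cuts → 3 fragments:
  1–7 → 7 bp
  8–126 → 119 bp
  127–270 → 144 bp
Sorted largest to smallest: 144, 119, 7 bp.

144, 119, 7 bp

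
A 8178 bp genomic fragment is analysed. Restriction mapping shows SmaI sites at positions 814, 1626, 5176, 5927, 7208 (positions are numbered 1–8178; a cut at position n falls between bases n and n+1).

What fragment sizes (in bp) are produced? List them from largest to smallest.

3550, 1281, 970, 814, 812, 751 bp

Linear molecule, 5 cuts → 6 fragments:
  814 − 0 = 814 bp
  1626 − 814 = 812 bp
  5176 − 1626 = 3550 bp
  5927 − 5176 = 751 bp
  7208 − 5927 = 1281 bp
  8178 − 7208 = 970 bp
Sorted largest to smallest: 3550, 1281, 970, 814, 812, 751 bp.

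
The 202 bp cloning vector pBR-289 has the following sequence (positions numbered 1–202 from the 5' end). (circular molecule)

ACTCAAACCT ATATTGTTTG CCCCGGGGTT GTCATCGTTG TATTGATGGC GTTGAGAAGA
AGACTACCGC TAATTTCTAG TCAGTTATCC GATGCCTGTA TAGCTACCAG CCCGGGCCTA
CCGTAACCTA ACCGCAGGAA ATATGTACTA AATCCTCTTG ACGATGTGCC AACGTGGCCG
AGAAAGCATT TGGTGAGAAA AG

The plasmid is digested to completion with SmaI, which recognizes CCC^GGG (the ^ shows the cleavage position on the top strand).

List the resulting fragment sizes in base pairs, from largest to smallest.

113, 89 bp

SmaI sites (CCCGGG) start at positions 22, 111.
SmaI cuts after base 3 of each site, so after positions 24, 113.
Circular molecule, 2 cuts → 2 fragments:
  25–113 → 89 bp
  114–202 then 1–24 → 89 + 24 = 113 bp
Sorted largest to smallest: 113, 89 bp.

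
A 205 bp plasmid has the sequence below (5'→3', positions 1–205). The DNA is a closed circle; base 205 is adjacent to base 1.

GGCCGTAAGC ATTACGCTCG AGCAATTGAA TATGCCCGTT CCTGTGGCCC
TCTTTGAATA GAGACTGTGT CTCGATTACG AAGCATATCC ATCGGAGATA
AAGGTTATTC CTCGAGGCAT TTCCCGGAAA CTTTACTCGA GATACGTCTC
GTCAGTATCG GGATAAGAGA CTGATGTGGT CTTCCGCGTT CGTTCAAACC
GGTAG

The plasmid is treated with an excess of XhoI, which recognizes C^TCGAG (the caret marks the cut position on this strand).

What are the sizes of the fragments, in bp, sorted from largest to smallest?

XhoI sites (CTCGAG) start at positions 17, 111, 136.
XhoI cuts after the first base of each site, so after positions 17, 111, 136.
Circular molecule, 3 cuts → 3 fragments:
  18–111 → 94 bp
  112–136 → 25 bp
  137–205 then 1–17 → 69 + 17 = 86 bp
Sorted largest to smallest: 94, 86, 25 bp.

94, 86, 25 bp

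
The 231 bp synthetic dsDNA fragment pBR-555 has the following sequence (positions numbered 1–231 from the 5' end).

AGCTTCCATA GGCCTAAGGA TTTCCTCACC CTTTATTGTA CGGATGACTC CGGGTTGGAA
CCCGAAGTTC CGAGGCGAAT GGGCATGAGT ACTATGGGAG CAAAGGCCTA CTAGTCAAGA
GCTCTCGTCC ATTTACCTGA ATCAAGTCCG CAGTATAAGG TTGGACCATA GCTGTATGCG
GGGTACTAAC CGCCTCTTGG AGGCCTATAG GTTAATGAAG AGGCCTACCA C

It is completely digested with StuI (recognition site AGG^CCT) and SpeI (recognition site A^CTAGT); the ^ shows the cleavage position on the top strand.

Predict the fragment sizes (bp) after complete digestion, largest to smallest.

94, 93, 20, 12, 8, 4 bp

StuI sites (AGGCCT) start at positions 10, 104, 201, 221.
StuI cuts after base 3 of each site, so after positions 12, 106, 203, 223.
The SpeI site (ACTAGT) starts at position 110.
SpeI cuts after the first base of each site, so after position 110.
Combined cut positions: 12, 106, 110, 203, 223.
Linear molecule, 5 cuts → 6 fragments:
  1–12 → 12 bp
  13–106 → 94 bp
  107–110 → 4 bp
  111–203 → 93 bp
  204–223 → 20 bp
  224–231 → 8 bp
Sorted largest to smallest: 94, 93, 20, 12, 8, 4 bp.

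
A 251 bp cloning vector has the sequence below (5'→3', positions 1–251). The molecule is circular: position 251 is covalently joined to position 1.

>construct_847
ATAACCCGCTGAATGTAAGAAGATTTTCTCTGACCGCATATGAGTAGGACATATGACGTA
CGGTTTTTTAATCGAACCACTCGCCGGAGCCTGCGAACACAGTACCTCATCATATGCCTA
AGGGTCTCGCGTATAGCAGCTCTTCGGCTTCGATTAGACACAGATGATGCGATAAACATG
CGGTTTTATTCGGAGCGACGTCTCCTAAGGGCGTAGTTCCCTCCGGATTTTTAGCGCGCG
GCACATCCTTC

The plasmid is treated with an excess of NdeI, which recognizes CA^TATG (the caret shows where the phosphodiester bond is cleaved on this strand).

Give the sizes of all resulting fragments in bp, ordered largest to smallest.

177, 61, 13 bp

NdeI sites (CATATG) start at positions 37, 50, 111.
NdeI cuts after base 2 of each site, so after positions 38, 51, 112.
Circular molecule, 3 cuts → 3 fragments:
  39–51 → 13 bp
  52–112 → 61 bp
  113–251 then 1–38 → 139 + 38 = 177 bp
Sorted largest to smallest: 177, 61, 13 bp.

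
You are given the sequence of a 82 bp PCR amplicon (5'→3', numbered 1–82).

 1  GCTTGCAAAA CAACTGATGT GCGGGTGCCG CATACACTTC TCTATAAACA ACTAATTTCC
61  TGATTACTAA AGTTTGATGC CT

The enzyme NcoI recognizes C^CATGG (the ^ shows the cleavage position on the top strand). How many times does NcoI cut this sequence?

0

No occurrence of CCATGG is present in the sequence.
NcoI does not cut: 0 sites.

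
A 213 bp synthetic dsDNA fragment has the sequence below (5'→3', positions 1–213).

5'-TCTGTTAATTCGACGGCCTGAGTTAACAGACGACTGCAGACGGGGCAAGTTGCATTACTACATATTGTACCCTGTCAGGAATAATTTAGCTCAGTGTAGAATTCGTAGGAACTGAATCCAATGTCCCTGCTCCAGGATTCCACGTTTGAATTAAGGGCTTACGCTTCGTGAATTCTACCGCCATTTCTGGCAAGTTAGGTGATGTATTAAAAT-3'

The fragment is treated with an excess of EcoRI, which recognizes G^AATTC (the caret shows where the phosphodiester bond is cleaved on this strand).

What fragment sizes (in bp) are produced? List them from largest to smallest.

99, 71, 43 bp

EcoRI sites (GAATTC) start at positions 99, 170.
EcoRI cuts after the first base of each site, so after positions 99, 170.
Linear molecule, 2 cuts → 3 fragments:
  1–99 → 99 bp
  100–170 → 71 bp
  171–213 → 43 bp
Sorted largest to smallest: 99, 71, 43 bp.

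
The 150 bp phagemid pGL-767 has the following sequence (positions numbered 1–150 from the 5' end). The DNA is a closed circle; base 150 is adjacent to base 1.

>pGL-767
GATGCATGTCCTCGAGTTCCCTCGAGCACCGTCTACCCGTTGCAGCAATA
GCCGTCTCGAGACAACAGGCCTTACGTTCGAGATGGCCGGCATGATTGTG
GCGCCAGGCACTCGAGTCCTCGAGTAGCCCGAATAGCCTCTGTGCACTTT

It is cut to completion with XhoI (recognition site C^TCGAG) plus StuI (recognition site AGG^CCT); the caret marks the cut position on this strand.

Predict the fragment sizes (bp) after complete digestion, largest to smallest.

42, 42, 35, 13, 10, 8 bp

XhoI sites (CTCGAG) start at positions 11, 21, 56, 111, 119.
XhoI cuts after the first base of each site, so after positions 11, 21, 56, 111, 119.
The StuI site (AGGCCT) starts at position 67.
StuI cuts after base 3 of each site, so after position 69.
Combined cut positions: 11, 21, 56, 69, 111, 119.
Circular molecule, 6 cuts → 6 fragments:
  12–21 → 10 bp
  22–56 → 35 bp
  57–69 → 13 bp
  70–111 → 42 bp
  112–119 → 8 bp
  120–150 then 1–11 → 31 + 11 = 42 bp
Sorted largest to smallest: 42, 42, 35, 13, 10, 8 bp.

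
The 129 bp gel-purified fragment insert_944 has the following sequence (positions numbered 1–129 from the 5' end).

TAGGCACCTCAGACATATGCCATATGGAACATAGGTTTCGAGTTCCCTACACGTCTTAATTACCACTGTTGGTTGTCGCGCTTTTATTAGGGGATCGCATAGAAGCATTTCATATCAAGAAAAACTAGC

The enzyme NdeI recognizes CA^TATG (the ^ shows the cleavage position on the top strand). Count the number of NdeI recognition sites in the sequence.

CATATG occurs starting at positions 14, 21.
NdeI cuts at 2 sites.

2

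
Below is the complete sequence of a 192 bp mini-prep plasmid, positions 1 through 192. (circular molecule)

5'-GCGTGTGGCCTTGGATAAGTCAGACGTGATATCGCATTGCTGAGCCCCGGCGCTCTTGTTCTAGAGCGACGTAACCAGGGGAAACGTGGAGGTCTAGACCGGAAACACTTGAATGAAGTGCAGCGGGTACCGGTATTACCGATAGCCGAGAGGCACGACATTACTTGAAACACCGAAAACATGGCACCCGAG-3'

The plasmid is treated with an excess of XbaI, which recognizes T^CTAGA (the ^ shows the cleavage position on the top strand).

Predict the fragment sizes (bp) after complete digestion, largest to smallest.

159, 33 bp

XbaI sites (TCTAGA) start at positions 60, 93.
XbaI cuts after the first base of each site, so after positions 60, 93.
Circular molecule, 2 cuts → 2 fragments:
  61–93 → 33 bp
  94–192 then 1–60 → 99 + 60 = 159 bp
Sorted largest to smallest: 159, 33 bp.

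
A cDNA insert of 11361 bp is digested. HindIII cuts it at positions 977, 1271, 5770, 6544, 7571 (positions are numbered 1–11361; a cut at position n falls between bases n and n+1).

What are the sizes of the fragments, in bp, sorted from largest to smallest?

Linear molecule, 5 cuts → 6 fragments:
  977 − 0 = 977 bp
  1271 − 977 = 294 bp
  5770 − 1271 = 4499 bp
  6544 − 5770 = 774 bp
  7571 − 6544 = 1027 bp
  11361 − 7571 = 3790 bp
Sorted largest to smallest: 4499, 3790, 1027, 977, 774, 294 bp.

4499, 3790, 1027, 977, 774, 294 bp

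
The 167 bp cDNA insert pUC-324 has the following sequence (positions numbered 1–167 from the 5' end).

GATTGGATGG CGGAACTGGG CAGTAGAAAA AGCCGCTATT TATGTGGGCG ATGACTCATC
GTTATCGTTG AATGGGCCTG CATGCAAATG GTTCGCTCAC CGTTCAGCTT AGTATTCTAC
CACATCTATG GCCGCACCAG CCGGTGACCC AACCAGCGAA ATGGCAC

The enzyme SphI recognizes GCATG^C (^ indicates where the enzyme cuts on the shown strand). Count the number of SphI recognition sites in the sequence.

GCATGC occurs starting at position 80.
SphI cuts at 1 site.

1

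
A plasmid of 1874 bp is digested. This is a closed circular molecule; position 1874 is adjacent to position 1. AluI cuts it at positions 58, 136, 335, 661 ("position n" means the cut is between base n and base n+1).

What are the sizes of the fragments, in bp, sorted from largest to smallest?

1271, 326, 199, 78 bp

Circular molecule, 4 cuts → 4 fragments:
  136 − 58 = 78 bp
  335 − 136 = 199 bp
  661 − 335 = 326 bp
  wrap: 1874 − 661 + 58 = 1271 bp
Sorted largest to smallest: 1271, 326, 199, 78 bp.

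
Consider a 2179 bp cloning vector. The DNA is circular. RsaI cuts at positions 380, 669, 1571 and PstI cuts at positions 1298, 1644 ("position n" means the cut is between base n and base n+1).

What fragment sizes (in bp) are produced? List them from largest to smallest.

Combined cut positions (sorted): 380, 669, 1298, 1571, 1644.
Circular molecule, 5 cuts → 5 fragments:
  669 − 380 = 289 bp
  1298 − 669 = 629 bp
  1571 − 1298 = 273 bp
  1644 − 1571 = 73 bp
  wrap: 2179 − 1644 + 380 = 915 bp
Sorted largest to smallest: 915, 629, 289, 273, 73 bp.

915, 629, 289, 273, 73 bp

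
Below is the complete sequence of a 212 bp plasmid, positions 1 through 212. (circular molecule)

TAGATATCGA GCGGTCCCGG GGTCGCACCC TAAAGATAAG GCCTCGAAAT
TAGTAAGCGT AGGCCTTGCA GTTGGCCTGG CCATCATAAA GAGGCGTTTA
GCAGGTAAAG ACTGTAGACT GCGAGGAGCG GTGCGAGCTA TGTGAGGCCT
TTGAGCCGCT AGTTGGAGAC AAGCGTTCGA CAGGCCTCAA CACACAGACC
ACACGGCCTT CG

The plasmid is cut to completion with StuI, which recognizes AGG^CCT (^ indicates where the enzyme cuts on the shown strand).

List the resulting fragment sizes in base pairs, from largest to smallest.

84, 69, 37, 22 bp

StuI sites (AGGCCT) start at positions 39, 61, 145, 182.
StuI cuts after base 3 of each site, so after positions 41, 63, 147, 184.
Circular molecule, 4 cuts → 4 fragments:
  42–63 → 22 bp
  64–147 → 84 bp
  148–184 → 37 bp
  185–212 then 1–41 → 28 + 41 = 69 bp
Sorted largest to smallest: 84, 69, 37, 22 bp.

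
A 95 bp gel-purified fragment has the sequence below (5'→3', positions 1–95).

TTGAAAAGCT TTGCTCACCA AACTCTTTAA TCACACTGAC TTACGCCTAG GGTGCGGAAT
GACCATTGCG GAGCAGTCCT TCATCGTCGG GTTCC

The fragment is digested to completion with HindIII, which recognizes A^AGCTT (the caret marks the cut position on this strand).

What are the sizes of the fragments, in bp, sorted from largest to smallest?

The HindIII site (AAGCTT) starts at position 6.
HindIII cuts after the first base of each site, so after position 6.
Linear molecule, 1 cut → 2 fragments:
  1–6 → 6 bp
  7–95 → 89 bp
Sorted largest to smallest: 89, 6 bp.

89, 6 bp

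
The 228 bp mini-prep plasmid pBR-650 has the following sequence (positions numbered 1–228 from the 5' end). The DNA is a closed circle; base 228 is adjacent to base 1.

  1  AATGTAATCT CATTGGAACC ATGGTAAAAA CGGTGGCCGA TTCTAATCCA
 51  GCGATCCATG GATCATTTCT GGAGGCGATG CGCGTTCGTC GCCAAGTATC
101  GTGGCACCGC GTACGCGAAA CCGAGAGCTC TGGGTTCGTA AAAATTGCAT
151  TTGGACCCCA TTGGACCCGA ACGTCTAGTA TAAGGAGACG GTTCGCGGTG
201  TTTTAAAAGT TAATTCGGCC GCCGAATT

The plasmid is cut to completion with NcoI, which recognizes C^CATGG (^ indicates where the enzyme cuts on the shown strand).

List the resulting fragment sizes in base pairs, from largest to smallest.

191, 37 bp

NcoI sites (CCATGG) start at positions 19, 56.
NcoI cuts after the first base of each site, so after positions 19, 56.
Circular molecule, 2 cuts → 2 fragments:
  20–56 → 37 bp
  57–228 then 1–19 → 172 + 19 = 191 bp
Sorted largest to smallest: 191, 37 bp.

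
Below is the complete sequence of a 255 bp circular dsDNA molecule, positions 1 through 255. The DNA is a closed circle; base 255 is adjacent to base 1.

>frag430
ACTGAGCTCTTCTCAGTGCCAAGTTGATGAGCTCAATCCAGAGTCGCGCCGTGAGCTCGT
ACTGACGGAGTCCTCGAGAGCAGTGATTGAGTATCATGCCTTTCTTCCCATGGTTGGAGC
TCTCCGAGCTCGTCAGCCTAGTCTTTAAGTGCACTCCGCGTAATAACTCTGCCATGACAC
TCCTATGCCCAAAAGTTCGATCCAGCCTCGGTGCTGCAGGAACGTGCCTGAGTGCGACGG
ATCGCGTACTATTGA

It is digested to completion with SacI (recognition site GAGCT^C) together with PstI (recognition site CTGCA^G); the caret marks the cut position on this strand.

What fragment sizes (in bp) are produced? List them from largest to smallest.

88, 64, 45, 25, 24, 9 bp

SacI sites (GAGCTC) start at positions 4, 29, 53, 117, 126.
SacI cuts after base 5 of each site (before the last base), so after positions 8, 33, 57, 121, 130.
The PstI site (CTGCAG) starts at position 214.
PstI cuts after base 5 of each site (before the last base), so after position 218.
Combined cut positions: 8, 33, 57, 121, 130, 218.
Circular molecule, 6 cuts → 6 fragments:
  9–33 → 25 bp
  34–57 → 24 bp
  58–121 → 64 bp
  122–130 → 9 bp
  131–218 → 88 bp
  219–255 then 1–8 → 37 + 8 = 45 bp
Sorted largest to smallest: 88, 64, 45, 25, 24, 9 bp.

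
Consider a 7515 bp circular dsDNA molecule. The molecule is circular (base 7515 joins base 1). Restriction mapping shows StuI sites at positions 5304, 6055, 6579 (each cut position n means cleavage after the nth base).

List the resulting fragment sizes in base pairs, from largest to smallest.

Circular molecule, 3 cuts → 3 fragments:
  6055 − 5304 = 751 bp
  6579 − 6055 = 524 bp
  wrap: 7515 − 6579 + 5304 = 6240 bp
Sorted largest to smallest: 6240, 751, 524 bp.

6240, 751, 524 bp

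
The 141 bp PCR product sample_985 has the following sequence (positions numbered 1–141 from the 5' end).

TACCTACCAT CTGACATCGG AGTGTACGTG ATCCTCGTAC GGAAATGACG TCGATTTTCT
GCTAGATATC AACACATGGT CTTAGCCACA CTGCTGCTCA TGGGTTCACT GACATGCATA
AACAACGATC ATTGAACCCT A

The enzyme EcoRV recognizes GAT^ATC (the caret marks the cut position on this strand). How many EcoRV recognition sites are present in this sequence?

1

GATATC occurs starting at position 65.
EcoRV cuts at 1 site.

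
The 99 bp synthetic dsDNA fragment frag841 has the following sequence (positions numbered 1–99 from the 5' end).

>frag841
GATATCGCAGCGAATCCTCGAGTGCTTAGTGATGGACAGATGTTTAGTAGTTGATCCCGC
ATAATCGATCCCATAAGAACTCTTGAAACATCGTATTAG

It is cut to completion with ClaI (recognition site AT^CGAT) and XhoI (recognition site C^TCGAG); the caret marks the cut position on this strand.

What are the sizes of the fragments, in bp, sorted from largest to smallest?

48, 34, 17 bp

The ClaI site (ATCGAT) starts at position 64.
ClaI cuts after base 2 of each site, so after position 65.
The XhoI site (CTCGAG) starts at position 17.
XhoI cuts after the first base of each site, so after position 17.
Combined cut positions: 17, 65.
Linear molecule, 2 cuts → 3 fragments:
  1–17 → 17 bp
  18–65 → 48 bp
  66–99 → 34 bp
Sorted largest to smallest: 48, 34, 17 bp.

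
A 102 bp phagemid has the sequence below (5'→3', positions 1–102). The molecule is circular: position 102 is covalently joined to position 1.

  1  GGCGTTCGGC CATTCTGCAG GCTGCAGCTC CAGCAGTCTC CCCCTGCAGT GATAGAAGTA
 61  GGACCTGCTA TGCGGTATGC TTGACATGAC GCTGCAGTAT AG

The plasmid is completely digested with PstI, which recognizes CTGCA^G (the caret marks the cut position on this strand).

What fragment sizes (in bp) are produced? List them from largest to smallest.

PstI sites (CTGCAG) start at positions 15, 22, 44, 92.
PstI cuts after base 5 of each site (before the last base), so after positions 19, 26, 48, 96.
Circular molecule, 4 cuts → 4 fragments:
  20–26 → 7 bp
  27–48 → 22 bp
  49–96 → 48 bp
  97–102 then 1–19 → 6 + 19 = 25 bp
Sorted largest to smallest: 48, 25, 22, 7 bp.

48, 25, 22, 7 bp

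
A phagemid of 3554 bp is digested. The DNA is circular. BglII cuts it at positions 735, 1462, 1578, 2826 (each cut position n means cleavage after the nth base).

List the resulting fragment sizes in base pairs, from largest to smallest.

1463, 1248, 727, 116 bp

Circular molecule, 4 cuts → 4 fragments:
  1462 − 735 = 727 bp
  1578 − 1462 = 116 bp
  2826 − 1578 = 1248 bp
  wrap: 3554 − 2826 + 735 = 1463 bp
Sorted largest to smallest: 1463, 1248, 727, 116 bp.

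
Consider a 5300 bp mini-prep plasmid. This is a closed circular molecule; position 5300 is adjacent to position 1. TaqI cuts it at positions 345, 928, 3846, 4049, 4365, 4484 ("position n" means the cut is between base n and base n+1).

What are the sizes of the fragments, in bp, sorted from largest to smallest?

Circular molecule, 6 cuts → 6 fragments:
  928 − 345 = 583 bp
  3846 − 928 = 2918 bp
  4049 − 3846 = 203 bp
  4365 − 4049 = 316 bp
  4484 − 4365 = 119 bp
  wrap: 5300 − 4484 + 345 = 1161 bp
Sorted largest to smallest: 2918, 1161, 583, 316, 203, 119 bp.

2918, 1161, 583, 316, 203, 119 bp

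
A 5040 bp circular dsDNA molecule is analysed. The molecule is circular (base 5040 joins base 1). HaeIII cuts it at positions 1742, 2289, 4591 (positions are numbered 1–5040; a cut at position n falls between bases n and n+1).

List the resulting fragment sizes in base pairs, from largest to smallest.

Circular molecule, 3 cuts → 3 fragments:
  2289 − 1742 = 547 bp
  4591 − 2289 = 2302 bp
  wrap: 5040 − 4591 + 1742 = 2191 bp
Sorted largest to smallest: 2302, 2191, 547 bp.

2302, 2191, 547 bp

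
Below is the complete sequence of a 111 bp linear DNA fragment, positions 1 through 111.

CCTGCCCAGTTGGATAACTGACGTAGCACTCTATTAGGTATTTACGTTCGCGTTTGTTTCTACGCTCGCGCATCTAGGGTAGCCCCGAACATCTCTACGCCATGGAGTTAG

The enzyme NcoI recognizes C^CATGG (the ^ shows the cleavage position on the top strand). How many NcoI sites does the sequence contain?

CCATGG occurs starting at position 100.
NcoI cuts at 1 site.

1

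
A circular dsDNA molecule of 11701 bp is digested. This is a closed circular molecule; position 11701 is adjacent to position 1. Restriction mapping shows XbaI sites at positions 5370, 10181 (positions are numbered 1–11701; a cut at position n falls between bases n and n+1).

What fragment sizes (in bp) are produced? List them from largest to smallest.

6890, 4811 bp

Circular molecule, 2 cuts → 2 fragments:
  10181 − 5370 = 4811 bp
  wrap: 11701 − 10181 + 5370 = 6890 bp
Sorted largest to smallest: 6890, 4811 bp.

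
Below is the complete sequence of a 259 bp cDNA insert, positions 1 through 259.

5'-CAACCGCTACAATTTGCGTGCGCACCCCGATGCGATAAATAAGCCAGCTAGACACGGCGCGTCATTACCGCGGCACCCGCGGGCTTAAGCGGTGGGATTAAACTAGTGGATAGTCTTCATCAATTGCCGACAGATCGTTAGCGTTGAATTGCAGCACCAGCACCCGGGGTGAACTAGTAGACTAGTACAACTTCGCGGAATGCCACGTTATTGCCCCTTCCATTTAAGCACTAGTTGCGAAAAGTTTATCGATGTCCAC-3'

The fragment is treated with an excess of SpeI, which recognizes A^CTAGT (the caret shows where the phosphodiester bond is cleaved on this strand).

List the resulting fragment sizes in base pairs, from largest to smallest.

SpeI sites (ACTAGT) start at positions 102, 173, 181, 230.
SpeI cuts after the first base of each site, so after positions 102, 173, 181, 230.
Linear molecule, 4 cuts → 5 fragments:
  1–102 → 102 bp
  103–173 → 71 bp
  174–181 → 8 bp
  182–230 → 49 bp
  231–259 → 29 bp
Sorted largest to smallest: 102, 71, 49, 29, 8 bp.

102, 71, 49, 29, 8 bp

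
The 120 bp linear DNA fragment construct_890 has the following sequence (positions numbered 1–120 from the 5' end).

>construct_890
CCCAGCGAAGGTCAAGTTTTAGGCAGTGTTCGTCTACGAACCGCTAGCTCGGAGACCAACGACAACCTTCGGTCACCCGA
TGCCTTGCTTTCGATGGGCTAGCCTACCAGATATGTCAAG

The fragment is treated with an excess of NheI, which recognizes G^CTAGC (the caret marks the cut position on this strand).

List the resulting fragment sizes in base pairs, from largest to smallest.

55, 43, 22 bp

NheI sites (GCTAGC) start at positions 43, 98.
NheI cuts after the first base of each site, so after positions 43, 98.
Linear molecule, 2 cuts → 3 fragments:
  1–43 → 43 bp
  44–98 → 55 bp
  99–120 → 22 bp
Sorted largest to smallest: 55, 43, 22 bp.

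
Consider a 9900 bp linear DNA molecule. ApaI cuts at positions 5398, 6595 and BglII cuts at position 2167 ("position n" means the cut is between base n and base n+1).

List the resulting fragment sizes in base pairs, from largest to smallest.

Combined cut positions (sorted): 2167, 5398, 6595.
Linear molecule, 3 cuts → 4 fragments:
  2167 − 0 = 2167 bp
  5398 − 2167 = 3231 bp
  6595 − 5398 = 1197 bp
  9900 − 6595 = 3305 bp
Sorted largest to smallest: 3305, 3231, 2167, 1197 bp.

3305, 3231, 2167, 1197 bp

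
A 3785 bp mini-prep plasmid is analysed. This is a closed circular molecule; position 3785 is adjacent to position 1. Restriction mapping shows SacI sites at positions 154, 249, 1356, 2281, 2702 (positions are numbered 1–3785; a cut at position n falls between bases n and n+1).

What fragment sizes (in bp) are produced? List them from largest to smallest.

1237, 1107, 925, 421, 95 bp

Circular molecule, 5 cuts → 5 fragments:
  249 − 154 = 95 bp
  1356 − 249 = 1107 bp
  2281 − 1356 = 925 bp
  2702 − 2281 = 421 bp
  wrap: 3785 − 2702 + 154 = 1237 bp
Sorted largest to smallest: 1237, 1107, 925, 421, 95 bp.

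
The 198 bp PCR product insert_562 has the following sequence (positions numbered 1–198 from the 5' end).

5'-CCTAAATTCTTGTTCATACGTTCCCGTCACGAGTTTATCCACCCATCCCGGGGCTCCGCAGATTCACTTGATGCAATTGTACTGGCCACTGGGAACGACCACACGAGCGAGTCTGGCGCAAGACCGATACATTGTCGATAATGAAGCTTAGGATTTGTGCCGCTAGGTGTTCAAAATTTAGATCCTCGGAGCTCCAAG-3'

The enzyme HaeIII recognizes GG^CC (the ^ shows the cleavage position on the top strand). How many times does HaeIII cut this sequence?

GGCC occurs starting at position 84.
HaeIII cuts at 1 site.

1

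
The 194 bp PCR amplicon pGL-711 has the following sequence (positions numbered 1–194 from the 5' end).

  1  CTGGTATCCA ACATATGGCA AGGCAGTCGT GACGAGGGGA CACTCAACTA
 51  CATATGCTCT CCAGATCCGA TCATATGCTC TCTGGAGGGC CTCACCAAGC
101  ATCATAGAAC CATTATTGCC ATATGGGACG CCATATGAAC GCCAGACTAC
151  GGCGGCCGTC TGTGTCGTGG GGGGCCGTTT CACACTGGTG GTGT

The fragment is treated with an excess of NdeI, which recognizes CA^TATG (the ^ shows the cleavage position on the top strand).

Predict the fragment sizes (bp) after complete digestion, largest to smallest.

NdeI sites (CATATG) start at positions 12, 51, 72, 120, 132.
NdeI cuts after base 2 of each site, so after positions 13, 52, 73, 121, 133.
Linear molecule, 5 cuts → 6 fragments:
  1–13 → 13 bp
  14–52 → 39 bp
  53–73 → 21 bp
  74–121 → 48 bp
  122–133 → 12 bp
  134–194 → 61 bp
Sorted largest to smallest: 61, 48, 39, 21, 13, 12 bp.

61, 48, 39, 21, 13, 12 bp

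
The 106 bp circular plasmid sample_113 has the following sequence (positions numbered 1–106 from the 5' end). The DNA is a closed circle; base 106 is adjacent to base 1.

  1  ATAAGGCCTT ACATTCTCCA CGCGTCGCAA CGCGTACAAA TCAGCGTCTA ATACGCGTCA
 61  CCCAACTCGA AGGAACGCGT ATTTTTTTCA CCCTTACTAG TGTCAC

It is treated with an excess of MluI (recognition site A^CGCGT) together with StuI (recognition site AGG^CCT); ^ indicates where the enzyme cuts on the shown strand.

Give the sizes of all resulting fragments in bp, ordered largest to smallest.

MluI sites (ACGCGT) start at positions 20, 30, 53, 75.
MluI cuts after the first base of each site, so after positions 20, 30, 53, 75.
The StuI site (AGGCCT) starts at position 4.
StuI cuts after base 3 of each site, so after position 6.
Combined cut positions: 6, 20, 30, 53, 75.
Circular molecule, 5 cuts → 5 fragments:
  7–20 → 14 bp
  21–30 → 10 bp
  31–53 → 23 bp
  54–75 → 22 bp
  76–106 then 1–6 → 31 + 6 = 37 bp
Sorted largest to smallest: 37, 23, 22, 14, 10 bp.

37, 23, 22, 14, 10 bp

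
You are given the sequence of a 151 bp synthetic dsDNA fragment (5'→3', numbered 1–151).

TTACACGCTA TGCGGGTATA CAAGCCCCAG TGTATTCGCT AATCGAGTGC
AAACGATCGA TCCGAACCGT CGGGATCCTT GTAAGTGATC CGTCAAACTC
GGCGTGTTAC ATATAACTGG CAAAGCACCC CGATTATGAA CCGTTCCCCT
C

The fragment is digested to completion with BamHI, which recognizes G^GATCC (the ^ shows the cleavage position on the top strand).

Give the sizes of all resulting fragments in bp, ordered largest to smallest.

The BamHI site (GGATCC) starts at position 73.
BamHI cuts after the first base of each site, so after position 73.
Linear molecule, 1 cut → 2 fragments:
  1–73 → 73 bp
  74–151 → 78 bp
Sorted largest to smallest: 78, 73 bp.

78, 73 bp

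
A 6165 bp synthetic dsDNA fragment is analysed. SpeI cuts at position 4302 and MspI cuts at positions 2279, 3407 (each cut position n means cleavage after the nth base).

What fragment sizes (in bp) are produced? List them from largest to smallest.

2279, 1863, 1128, 895 bp

Combined cut positions (sorted): 2279, 3407, 4302.
Linear molecule, 3 cuts → 4 fragments:
  2279 − 0 = 2279 bp
  3407 − 2279 = 1128 bp
  4302 − 3407 = 895 bp
  6165 − 4302 = 1863 bp
Sorted largest to smallest: 2279, 1863, 1128, 895 bp.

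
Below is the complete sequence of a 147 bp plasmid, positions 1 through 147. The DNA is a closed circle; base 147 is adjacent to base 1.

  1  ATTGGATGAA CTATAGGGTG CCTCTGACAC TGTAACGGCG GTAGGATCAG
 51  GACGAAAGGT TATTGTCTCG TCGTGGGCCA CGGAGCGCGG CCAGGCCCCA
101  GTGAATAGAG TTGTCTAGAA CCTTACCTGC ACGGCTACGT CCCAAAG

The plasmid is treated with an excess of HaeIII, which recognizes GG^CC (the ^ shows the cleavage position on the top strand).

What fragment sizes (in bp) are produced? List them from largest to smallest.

HaeIII sites (GGCC) start at positions 76, 89, 94.
HaeIII cuts after base 2 of each site, so after positions 77, 90, 95.
Circular molecule, 3 cuts → 3 fragments:
  78–90 → 13 bp
  91–95 → 5 bp
  96–147 then 1–77 → 52 + 77 = 129 bp
Sorted largest to smallest: 129, 13, 5 bp.

129, 13, 5 bp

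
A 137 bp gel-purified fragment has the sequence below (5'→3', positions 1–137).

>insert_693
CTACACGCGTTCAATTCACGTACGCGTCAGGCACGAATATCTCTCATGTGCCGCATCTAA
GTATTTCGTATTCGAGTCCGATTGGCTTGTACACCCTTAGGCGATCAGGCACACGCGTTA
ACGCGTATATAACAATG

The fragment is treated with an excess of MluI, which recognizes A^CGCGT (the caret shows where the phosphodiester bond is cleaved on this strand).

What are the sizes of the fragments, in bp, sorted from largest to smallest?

MluI sites (ACGCGT) start at positions 5, 22, 113, 121.
MluI cuts after the first base of each site, so after positions 5, 22, 113, 121.
Linear molecule, 4 cuts → 5 fragments:
  1–5 → 5 bp
  6–22 → 17 bp
  23–113 → 91 bp
  114–121 → 8 bp
  122–137 → 16 bp
Sorted largest to smallest: 91, 17, 16, 8, 5 bp.

91, 17, 16, 8, 5 bp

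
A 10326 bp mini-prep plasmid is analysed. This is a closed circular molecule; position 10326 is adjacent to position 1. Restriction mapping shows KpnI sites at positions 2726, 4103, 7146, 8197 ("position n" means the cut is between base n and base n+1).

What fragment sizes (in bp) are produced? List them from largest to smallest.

4855, 3043, 1377, 1051 bp

Circular molecule, 4 cuts → 4 fragments:
  4103 − 2726 = 1377 bp
  7146 − 4103 = 3043 bp
  8197 − 7146 = 1051 bp
  wrap: 10326 − 8197 + 2726 = 4855 bp
Sorted largest to smallest: 4855, 3043, 1377, 1051 bp.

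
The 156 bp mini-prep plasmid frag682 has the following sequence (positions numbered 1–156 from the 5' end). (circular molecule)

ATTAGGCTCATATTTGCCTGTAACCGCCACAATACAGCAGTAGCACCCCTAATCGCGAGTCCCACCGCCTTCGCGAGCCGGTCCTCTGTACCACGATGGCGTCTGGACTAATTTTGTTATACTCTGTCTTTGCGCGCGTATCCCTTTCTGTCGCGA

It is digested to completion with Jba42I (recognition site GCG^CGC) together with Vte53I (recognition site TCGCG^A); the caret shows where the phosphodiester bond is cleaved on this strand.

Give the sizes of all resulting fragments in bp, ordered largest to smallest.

59, 58, 21, 18 bp

The Jba42I site (GCGCGC) starts at position 132.
Jba42I cuts after base 3 of each site, so after position 134.
Vte53I sites (TCGCGA) start at positions 53, 71, 151.
Vte53I cuts after base 5 of each site (before the last base), so after positions 57, 75, 155.
Combined cut positions: 57, 75, 134, 155.
Circular molecule, 4 cuts → 4 fragments:
  58–75 → 18 bp
  76–134 → 59 bp
  135–155 → 21 bp
  156–156 then 1–57 → 1 + 57 = 58 bp
Sorted largest to smallest: 59, 58, 21, 18 bp.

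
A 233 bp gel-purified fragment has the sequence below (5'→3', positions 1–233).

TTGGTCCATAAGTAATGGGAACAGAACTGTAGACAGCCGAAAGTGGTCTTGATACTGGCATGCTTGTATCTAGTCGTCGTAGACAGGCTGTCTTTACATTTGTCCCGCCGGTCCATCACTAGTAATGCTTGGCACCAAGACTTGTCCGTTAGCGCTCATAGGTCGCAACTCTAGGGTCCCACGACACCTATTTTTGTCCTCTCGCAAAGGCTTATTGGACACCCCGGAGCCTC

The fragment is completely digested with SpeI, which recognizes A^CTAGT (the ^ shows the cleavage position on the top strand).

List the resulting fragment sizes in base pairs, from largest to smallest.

118, 115 bp

The SpeI site (ACTAGT) starts at position 118.
SpeI cuts after the first base of each site, so after position 118.
Linear molecule, 1 cut → 2 fragments:
  1–118 → 118 bp
  119–233 → 115 bp
Sorted largest to smallest: 118, 115 bp.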